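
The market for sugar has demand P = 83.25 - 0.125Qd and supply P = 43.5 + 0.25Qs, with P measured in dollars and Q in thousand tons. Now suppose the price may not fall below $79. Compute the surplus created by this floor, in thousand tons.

Rearranging demand gives Qd = 666 - 8P; rearranging supply gives Qs = 4P - 174. Without the control the market clears where 666 - 8P = 4P - 174, i.e. P* = 70 and Q* = 106.
Since 79 > 70, the floor is binding.
At P = 79: Qd = 666 - 8·79 = 34 and Qs = 4·79 - 174 = 142.
Surplus = Qs - Qd = 142 - 34 = 108.

108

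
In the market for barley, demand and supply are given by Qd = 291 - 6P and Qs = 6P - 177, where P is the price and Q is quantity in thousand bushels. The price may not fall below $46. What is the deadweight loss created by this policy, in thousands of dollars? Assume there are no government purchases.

294

Setting quantity demanded equal to quantity supplied, 291 - 6P = 6P - 177, gives P* = 39 and Q* = 57.
The floor of 46 is above the equilibrium price 39, so it binds.
At P = 46: Qd = 291 - 6·46 = 15 and Qs = 6·46 - 177 = 99.
Quantity traded falls to 15. At Q = 15 the demand price is (291 - 15)/6 = 46 and the supply price is (177 + 15)/6 = 32.
Deadweight loss = ½ · (46 - 32) · (57 - 15) = ½ · 14 · 42 = 294.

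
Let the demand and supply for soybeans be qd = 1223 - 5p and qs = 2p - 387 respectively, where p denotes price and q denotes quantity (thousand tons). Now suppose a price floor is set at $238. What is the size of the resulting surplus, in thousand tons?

56

Without the control the market clears where 1223 - 5p = 2p - 387, i.e. p* = 230 and q* = 73.
The floor of 238 is above the equilibrium price 230, so it binds.
At p = 238: qd = 1223 - 5·238 = 33 and qs = 2·238 - 387 = 89.
Surplus = qs - qd = 89 - 33 = 56.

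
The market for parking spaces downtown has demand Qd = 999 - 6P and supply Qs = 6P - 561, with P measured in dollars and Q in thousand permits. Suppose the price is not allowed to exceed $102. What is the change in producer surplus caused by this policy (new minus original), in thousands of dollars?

-3780

Without the control the market clears where 999 - 6P = 6P - 561, i.e. P* = 130 and Q* = 219.
Since 102 < 130, the ceiling is binding.
At P = 102: Qd = 999 - 6·102 = 387 and Qs = 6·102 - 561 = 51.
Producer surplus without the control is ½ · (130 - 93.5) · 219 = 3996.75.
With the ceiling, producers sell 51 units at 102, so PS = ½ · (102 - 93.5) · 51 = 216.75.
Change in producer surplus = 216.75 - 3996.75 = -3780.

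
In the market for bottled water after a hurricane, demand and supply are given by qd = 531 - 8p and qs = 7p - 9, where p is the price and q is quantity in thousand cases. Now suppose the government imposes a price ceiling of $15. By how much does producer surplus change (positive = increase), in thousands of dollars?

-3559.5

Without the control the market clears where 531 - 8p = 7p - 9, i.e. p* = 36 and q* = 243.
Since 15 < 36, the ceiling is binding.
At p = 15: qd = 531 - 8·15 = 411 and qs = 7·15 - 9 = 96.
Producer surplus without the control is ½ · (36 - 9/7) · 243 = 59049/14.
With the ceiling, producers sell 96 units at 15, so PS = ½ · (15 - 9/7) · 96 = 4608/7.
Change in producer surplus = 4608/7 - 59049/14 = -3559.5.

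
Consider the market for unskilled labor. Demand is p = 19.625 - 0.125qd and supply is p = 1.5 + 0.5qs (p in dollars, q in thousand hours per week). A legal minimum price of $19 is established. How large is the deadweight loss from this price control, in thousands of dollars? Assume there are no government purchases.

180

Rearranging demand gives qd = 157 - 8p; rearranging supply gives qs = 2p - 3. Equilibrium: 157 - 8p = 2p - 3, so 160 = 10p and p* = 16, q* = 29.
Because the floor (19) lies above the market-clearing price, it is binding.
At p = 19: qd = 157 - 8·19 = 5 and qs = 2·19 - 3 = 35.
Quantity traded falls to 5. At q = 5 the demand price is (157 - 5)/8 = 19 and the supply price is (3 + 5)/2 = 4.
Deadweight loss = ½ · (19 - 4) · (29 - 5) = ½ · 15 · 24 = 180.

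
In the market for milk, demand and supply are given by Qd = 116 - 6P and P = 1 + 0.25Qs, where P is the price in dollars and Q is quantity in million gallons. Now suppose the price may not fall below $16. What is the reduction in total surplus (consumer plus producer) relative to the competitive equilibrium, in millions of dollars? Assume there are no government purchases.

120

Rearranging supply gives Qs = 4P - 4. In a free market, 116 - 6P = 4P - 4 gives the equilibrium P* = 12, Q* = 44.
The floor of 16 is above the equilibrium price 12, so it binds.
At P = 16: Qd = 116 - 6·16 = 20 and Qs = 4·16 - 4 = 60.
Quantity traded falls to 20. At Q = 20 the demand price is (116 - 20)/6 = 16 and the supply price is (4 + 20)/4 = 6.
Deadweight loss = ½ · (16 - 6) · (44 - 20) = ½ · 10 · 24 = 120.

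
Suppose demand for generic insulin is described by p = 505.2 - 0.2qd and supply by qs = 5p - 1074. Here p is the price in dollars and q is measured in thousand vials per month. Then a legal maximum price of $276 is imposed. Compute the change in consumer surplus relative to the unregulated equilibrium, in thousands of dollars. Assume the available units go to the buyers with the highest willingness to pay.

Rearranging demand gives qd = 2526 - 5p. Equilibrium: 2526 - 5p = 5p - 1074, so 3600 = 10p and p* = 360, q* = 726.
Since 276 < 360, the ceiling is binding.
At p = 276: qd = 2526 - 5·276 = 1146 and qs = 5·276 - 1074 = 306.
Consumer surplus without the control is ½ · (505.2 - 360) · 726 = 52707.6.
With the ceiling, 306 units are sold at 276 (assume they go to the highest-value buyers). The demand price at q = 306 is 444, so CS = ½ · [(505.2 - 276) + (444 - 276)] · 306 = 60771.6.
Change in consumer surplus = 60771.6 - 52707.6 = 8064.

8064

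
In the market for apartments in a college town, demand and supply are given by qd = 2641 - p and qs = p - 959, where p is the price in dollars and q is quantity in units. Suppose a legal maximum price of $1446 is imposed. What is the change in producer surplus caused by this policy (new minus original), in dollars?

Without the control the market clears where 2641 - p = p - 959, i.e. p* = 1800 and q* = 841.
The ceiling of 1446 is below the equilibrium price 1800, so it binds.
At p = 1446: qd = 2641 - 1446 = 1195 and qs = 1446 - 959 = 487.
Producer surplus without the control is ½ · (1800 - 959) · 841 = 353640.5.
With the ceiling, producers sell 487 units at 1446, so PS = ½ · (1446 - 959) · 487 = 118584.5.
Change in producer surplus = 118584.5 - 353640.5 = -235056.

-235056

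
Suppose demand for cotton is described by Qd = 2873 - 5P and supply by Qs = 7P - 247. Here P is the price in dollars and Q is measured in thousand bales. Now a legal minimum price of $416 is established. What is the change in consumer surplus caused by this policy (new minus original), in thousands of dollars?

Setting quantity demanded equal to quantity supplied, 2873 - 5P = 7P - 247, gives P* = 260 and Q* = 1573.
Because the floor (416) lies above the market-clearing price, it is binding.
At P = 416: Qd = 2873 - 5·416 = 793 and Qs = 7·416 - 247 = 2665.
Consumer surplus without the control is ½ · (574.6 - 260) · 1573 = 247432.9.
With the floor, consumers buy 793 units at 416, so CS = ½ · (574.6 - 416) · 793 = 62884.9.
Change in consumer surplus = 62884.9 - 247432.9 = -184548.

-184548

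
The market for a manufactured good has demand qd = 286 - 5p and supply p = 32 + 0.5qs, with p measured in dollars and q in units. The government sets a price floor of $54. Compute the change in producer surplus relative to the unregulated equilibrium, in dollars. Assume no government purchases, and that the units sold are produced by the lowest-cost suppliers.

Rearranging supply gives qs = 2p - 64. Setting quantity demanded equal to quantity supplied, 286 - 5p = 2p - 64, gives p* = 50 and q* = 36.
The floor of 54 is above the equilibrium price 50, so it binds.
At p = 54: qd = 286 - 5·54 = 16 and qs = 2·54 - 64 = 44.
Producer surplus without the control is ½ · (50 - 32) · 36 = 324.
With the floor, 16 units are sold at 54. The supply price at q = 16 is 40, so PS = ½ · [(54 - 32) + (54 - 40)] · 16 = 288.
Change in producer surplus = 288 - 324 = -36.

-36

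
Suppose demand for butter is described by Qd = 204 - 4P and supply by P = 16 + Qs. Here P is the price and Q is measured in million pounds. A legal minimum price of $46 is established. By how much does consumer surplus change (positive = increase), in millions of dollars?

-48

Rearranging supply gives Qs = P - 16. Equilibrium: 204 - 4P = P - 16, so 220 = 5P and P* = 44, Q* = 28.
Since 46 > 44, the floor is binding.
At P = 46: Qd = 204 - 4·46 = 20 and Qs = 46 - 16 = 30.
Consumer surplus without the control is ½ · (51 - 44) · 28 = 98.
With the floor, consumers buy 20 units at 46, so CS = ½ · (51 - 46) · 20 = 50.
Change in consumer surplus = 50 - 98 = -48.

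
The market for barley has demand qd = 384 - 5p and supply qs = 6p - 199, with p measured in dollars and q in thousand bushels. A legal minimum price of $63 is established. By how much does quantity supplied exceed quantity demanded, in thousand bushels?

In a free market, 384 - 5p = 6p - 199 gives the equilibrium p* = 53, q* = 119.
The floor of 63 is above the equilibrium price 53, so it binds.
At p = 63: qd = 384 - 5·63 = 69 and qs = 6·63 - 199 = 179.
Surplus = qs - qd = 179 - 69 = 110.

110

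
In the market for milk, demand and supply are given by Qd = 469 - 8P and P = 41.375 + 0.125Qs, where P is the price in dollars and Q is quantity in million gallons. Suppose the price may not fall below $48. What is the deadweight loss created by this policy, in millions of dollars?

0

Rearranging supply gives Qs = 8P - 331. Setting quantity demanded equal to quantity supplied, 469 - 8P = 8P - 331, gives P* = 50 and Q* = 69.
The floor of 48 is below the equilibrium price 50, so it is not binding; the market clears at P* = 50, Q* = 69.
Since the control does not bind, no trades are prevented and deadweight loss is zero.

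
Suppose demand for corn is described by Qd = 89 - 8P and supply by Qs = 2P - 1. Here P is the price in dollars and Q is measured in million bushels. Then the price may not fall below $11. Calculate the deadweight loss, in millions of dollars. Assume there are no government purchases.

Equilibrium: 89 - 8P = 2P - 1, so 90 = 10P and P* = 9, Q* = 17.
Since 11 > 9, the floor is binding.
At P = 11: Qd = 89 - 8·11 = 1 and Qs = 2·11 - 1 = 21.
Quantity traded falls to 1. At Q = 1 the demand price is (89 - 1)/8 = 11 and the supply price is (1 + 1)/2 = 1.
Deadweight loss = ½ · (11 - 1) · (17 - 1) = ½ · 10 · 16 = 80.

80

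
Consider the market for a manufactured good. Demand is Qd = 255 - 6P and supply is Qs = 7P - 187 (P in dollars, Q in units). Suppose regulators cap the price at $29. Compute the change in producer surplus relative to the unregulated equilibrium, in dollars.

Without the control the market clears where 255 - 6P = 7P - 187, i.e. P* = 34 and Q* = 51.
Since 29 < 34, the ceiling is binding.
At P = 29: Qd = 255 - 6·29 = 81 and Qs = 7·29 - 187 = 16.
Producer surplus without the control is ½ · (34 - 187/7) · 51 = 2601/14.
With the ceiling, producers sell 16 units at 29, so PS = ½ · (29 - 187/7) · 16 = 128/7.
Change in producer surplus = 128/7 - 2601/14 = -167.5.

-167.5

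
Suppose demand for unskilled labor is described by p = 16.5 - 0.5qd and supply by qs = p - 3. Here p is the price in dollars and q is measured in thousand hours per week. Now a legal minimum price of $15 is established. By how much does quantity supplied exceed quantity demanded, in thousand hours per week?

9

Rearranging demand gives qd = 33 - 2p. Without the control the market clears where 33 - 2p = p - 3, i.e. p* = 12 and q* = 9.
Since 15 > 12, the floor is binding.
At p = 15: qd = 33 - 2·15 = 3 and qs = 15 - 3 = 12.
Surplus = qs - qd = 12 - 3 = 9.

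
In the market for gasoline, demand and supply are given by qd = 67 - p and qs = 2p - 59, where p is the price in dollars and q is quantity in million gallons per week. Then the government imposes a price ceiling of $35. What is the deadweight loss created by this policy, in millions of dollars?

147

In a free market, 67 - p = 2p - 59 gives the equilibrium p* = 42, q* = 25.
The ceiling of 35 is below the equilibrium price 42, so it binds.
At p = 35: qd = 67 - 35 = 32 and qs = 2·35 - 59 = 11.
Quantity traded falls to 11. At q = 11 the demand price is 67 - 11 = 56 and the supply price is (59 + 11)/2 = 35.
Deadweight loss = ½ · (56 - 35) · (25 - 11) = ½ · 21 · 14 = 147.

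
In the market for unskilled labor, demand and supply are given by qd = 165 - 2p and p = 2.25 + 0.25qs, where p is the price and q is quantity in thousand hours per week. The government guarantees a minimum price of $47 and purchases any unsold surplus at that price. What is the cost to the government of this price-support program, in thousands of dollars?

5076

Rearranging supply gives qs = 4p - 9. Equilibrium: 165 - 2p = 4p - 9, so 174 = 6p and p* = 29, q* = 107.
The floor of 47 is above the equilibrium price 29, so it binds.
At p = 47: qd = 165 - 2·47 = 71 and qs = 4·47 - 9 = 179.
Surplus = qs - qd = 108.
Government expenditure = surplus × support price = 108 × 47 = 5076.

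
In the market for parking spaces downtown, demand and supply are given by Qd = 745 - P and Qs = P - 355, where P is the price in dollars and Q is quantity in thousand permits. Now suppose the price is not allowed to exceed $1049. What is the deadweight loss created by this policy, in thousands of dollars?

0

Setting quantity demanded equal to quantity supplied, 745 - P = P - 355, gives P* = 550 and Q* = 195.
Since 1049 is above P* = 550, the ceiling does not bind and the free-market outcome prevails.
Since the control does not bind, no trades are prevented and deadweight loss is zero.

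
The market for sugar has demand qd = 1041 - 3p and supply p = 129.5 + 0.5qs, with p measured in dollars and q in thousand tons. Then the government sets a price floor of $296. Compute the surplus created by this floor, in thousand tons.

Rearranging supply gives qs = 2p - 259. In a free market, 1041 - 3p = 2p - 259 gives the equilibrium p* = 260, q* = 261.
Since 296 > 260, the floor is binding.
At p = 296: qd = 1041 - 3·296 = 153 and qs = 2·296 - 259 = 333.
Surplus = qs - qd = 333 - 153 = 180.

180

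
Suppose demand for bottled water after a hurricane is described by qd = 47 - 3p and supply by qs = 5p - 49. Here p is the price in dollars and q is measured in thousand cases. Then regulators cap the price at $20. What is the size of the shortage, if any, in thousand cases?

0

In a free market, 47 - 3p = 5p - 49 gives the equilibrium p* = 12, q* = 11.
Since 20 is above p* = 12, the ceiling does not bind and the free-market outcome prevails.
Since the control does not bind, there is no shortage.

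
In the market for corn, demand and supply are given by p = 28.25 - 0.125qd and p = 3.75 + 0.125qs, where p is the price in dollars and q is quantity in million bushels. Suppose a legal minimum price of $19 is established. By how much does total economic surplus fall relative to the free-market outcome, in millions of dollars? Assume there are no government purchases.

72

Rearranging demand gives qd = 226 - 8p; rearranging supply gives qs = 8p - 30. Setting quantity demanded equal to quantity supplied, 226 - 8p = 8p - 30, gives p* = 16 and q* = 98.
Because the floor (19) lies above the market-clearing price, it is binding.
At p = 19: qd = 226 - 8·19 = 74 and qs = 8·19 - 30 = 122.
Quantity traded falls to 74. At q = 74 the demand price is (226 - 74)/8 = 19 and the supply price is (30 + 74)/8 = 13.
Deadweight loss = ½ · (19 - 13) · (98 - 74) = ½ · 6 · 24 = 72.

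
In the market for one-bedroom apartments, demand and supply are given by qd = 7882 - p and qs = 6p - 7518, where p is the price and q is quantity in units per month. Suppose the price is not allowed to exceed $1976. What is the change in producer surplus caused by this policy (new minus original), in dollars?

-1122240

Without the control the market clears where 7882 - p = 6p - 7518, i.e. p* = 2200 and q* = 5682.
The ceiling of 1976 is below the equilibrium price 2200, so it binds.
At p = 1976: qd = 7882 - 1976 = 5906 and qs = 6·1976 - 7518 = 4338.
Producer surplus without the control is ½ · (2200 - 1253) · 5682 = 2690427.
With the ceiling, producers sell 4338 units at 1976, so PS = ½ · (1976 - 1253) · 4338 = 1568187.
Change in producer surplus = 1568187 - 2690427 = -1122240.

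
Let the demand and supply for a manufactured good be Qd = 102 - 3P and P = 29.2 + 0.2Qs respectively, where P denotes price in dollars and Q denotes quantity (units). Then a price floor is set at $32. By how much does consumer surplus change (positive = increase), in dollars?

-7.5

Rearranging supply gives Qs = 5P - 146. Without the control the market clears where 102 - 3P = 5P - 146, i.e. P* = 31 and Q* = 9.
Since 32 > 31, the floor is binding.
At P = 32: Qd = 102 - 3·32 = 6 and Qs = 5·32 - 146 = 14.
Consumer surplus without the control is ½ · (34 - 31) · 9 = 13.5.
With the floor, consumers buy 6 units at 32, so CS = ½ · (34 - 32) · 6 = 6.
Change in consumer surplus = 6 - 13.5 = -7.5.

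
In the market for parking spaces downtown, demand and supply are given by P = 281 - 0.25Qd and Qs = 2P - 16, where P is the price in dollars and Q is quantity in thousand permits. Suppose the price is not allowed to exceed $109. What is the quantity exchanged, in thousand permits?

202

Rearranging demand gives Qd = 1124 - 4P. Without the control the market clears where 1124 - 4P = 2P - 16, i.e. P* = 190 and Q* = 364.
The ceiling of 109 is below the equilibrium price 190, so it binds.
At P = 109: Qd = 1124 - 4·109 = 688 and Qs = 2·109 - 16 = 202.
The quantity actually transacted is the short side, supply: 202.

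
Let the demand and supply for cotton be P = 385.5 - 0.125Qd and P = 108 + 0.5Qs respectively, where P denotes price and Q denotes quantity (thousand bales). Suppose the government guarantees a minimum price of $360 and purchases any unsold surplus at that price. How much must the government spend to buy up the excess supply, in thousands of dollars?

108000

Rearranging demand gives Qd = 3084 - 8P; rearranging supply gives Qs = 2P - 216. Setting quantity demanded equal to quantity supplied, 3084 - 8P = 2P - 216, gives P* = 330 and Q* = 444.
Since 360 > 330, the floor is binding.
At P = 360: Qd = 3084 - 8·360 = 204 and Qs = 2·360 - 216 = 504.
Surplus = Qs - Qd = 300.
Government expenditure = surplus × support price = 300 × 360 = 108000.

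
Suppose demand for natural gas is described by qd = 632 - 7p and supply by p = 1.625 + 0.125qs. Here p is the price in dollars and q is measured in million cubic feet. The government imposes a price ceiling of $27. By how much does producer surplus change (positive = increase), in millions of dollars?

Rearranging supply gives qs = 8p - 13. In a free market, 632 - 7p = 8p - 13 gives the equilibrium p* = 43, q* = 331.
Because the ceiling (27) lies below the market-clearing price, it is binding.
At p = 27: qd = 632 - 7·27 = 443 and qs = 8·27 - 13 = 203.
Producer surplus without the control is ½ · (43 - 1.625) · 331 = 6847.5625.
With the ceiling, producers sell 203 units at 27, so PS = ½ · (27 - 1.625) · 203 = 2575.5625.
Change in producer surplus = 2575.5625 - 6847.5625 = -4272.

-4272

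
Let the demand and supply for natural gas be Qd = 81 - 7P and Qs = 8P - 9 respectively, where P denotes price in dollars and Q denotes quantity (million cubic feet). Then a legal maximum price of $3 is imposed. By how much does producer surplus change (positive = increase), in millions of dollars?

-81

Setting quantity demanded equal to quantity supplied, 81 - 7P = 8P - 9, gives P* = 6 and Q* = 39.
The ceiling of 3 is below the equilibrium price 6, so it binds.
At P = 3: Qd = 81 - 7·3 = 60 and Qs = 8·3 - 9 = 15.
Producer surplus without the control is ½ · (6 - 1.125) · 39 = 95.0625.
With the ceiling, producers sell 15 units at 3, so PS = ½ · (3 - 1.125) · 15 = 14.0625.
Change in producer surplus = 14.0625 - 95.0625 = -81.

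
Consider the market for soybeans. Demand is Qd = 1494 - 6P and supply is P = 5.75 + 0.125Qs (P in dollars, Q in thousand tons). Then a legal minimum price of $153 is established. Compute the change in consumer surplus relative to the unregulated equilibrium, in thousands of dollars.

Rearranging supply gives Qs = 8P - 46. Without the control the market clears where 1494 - 6P = 8P - 46, i.e. P* = 110 and Q* = 834.
Because the floor (153) lies above the market-clearing price, it is binding.
At P = 153: Qd = 1494 - 6·153 = 576 and Qs = 8·153 - 46 = 1178.
Consumer surplus without the control is ½ · (249 - 110) · 834 = 57963.
With the floor, consumers buy 576 units at 153, so CS = ½ · (249 - 153) · 576 = 27648.
Change in consumer surplus = 27648 - 57963 = -30315.

-30315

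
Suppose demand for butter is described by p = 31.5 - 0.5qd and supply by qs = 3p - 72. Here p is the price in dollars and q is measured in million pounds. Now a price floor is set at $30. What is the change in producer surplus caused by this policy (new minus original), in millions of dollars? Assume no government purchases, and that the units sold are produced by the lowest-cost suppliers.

Rearranging demand gives qd = 63 - 2p. In a free market, 63 - 2p = 3p - 72 gives the equilibrium p* = 27, q* = 9.
Since 30 > 27, the floor is binding.
At p = 30: qd = 63 - 2·30 = 3 and qs = 3·30 - 72 = 18.
Producer surplus without the control is ½ · (27 - 24) · 9 = 13.5.
With the floor, 3 units are sold at 30. The supply price at q = 3 is 25, so PS = ½ · [(30 - 24) + (30 - 25)] · 3 = 16.5.
Change in producer surplus = 16.5 - 13.5 = 3.

3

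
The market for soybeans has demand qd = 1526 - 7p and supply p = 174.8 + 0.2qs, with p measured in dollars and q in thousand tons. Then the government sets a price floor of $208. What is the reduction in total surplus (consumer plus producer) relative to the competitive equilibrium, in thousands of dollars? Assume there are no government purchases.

Rearranging supply gives qs = 5p - 874. Without the control the market clears where 1526 - 7p = 5p - 874, i.e. p* = 200 and q* = 126.
The floor of 208 is above the equilibrium price 200, so it binds.
At p = 208: qd = 1526 - 7·208 = 70 and qs = 5·208 - 874 = 166.
Quantity traded falls to 70. At q = 70 the demand price is (1526 - 70)/7 = 208 and the supply price is (874 + 70)/5 = 188.8.
Deadweight loss = ½ · (208 - 188.8) · (126 - 70) = ½ · 19.2 · 56 = 537.6.

537.6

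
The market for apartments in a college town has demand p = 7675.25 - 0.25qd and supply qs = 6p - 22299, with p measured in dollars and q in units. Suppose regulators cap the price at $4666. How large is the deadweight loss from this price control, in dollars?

3014670

Rearranging demand gives qd = 30701 - 4p. Setting quantity demanded equal to quantity supplied, 30701 - 4p = 6p - 22299, gives p* = 5300 and q* = 9501.
Since 4666 < 5300, the ceiling is binding.
At p = 4666: qd = 30701 - 4·4666 = 12037 and qs = 6·4666 - 22299 = 5697.
Quantity traded falls to 5697. At q = 5697 the demand price is (30701 - 5697)/4 = 6251 and the supply price is (22299 + 5697)/6 = 4666.
Deadweight loss = ½ · (6251 - 4666) · (9501 - 5697) = ½ · 1585 · 3804 = 3014670.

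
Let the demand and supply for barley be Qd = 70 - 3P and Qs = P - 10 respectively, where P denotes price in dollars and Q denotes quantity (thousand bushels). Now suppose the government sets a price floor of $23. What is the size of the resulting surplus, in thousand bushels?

12

Setting quantity demanded equal to quantity supplied, 70 - 3P = P - 10, gives P* = 20 and Q* = 10.
Because the floor (23) lies above the market-clearing price, it is binding.
At P = 23: Qd = 70 - 3·23 = 1 and Qs = 23 - 10 = 13.
Surplus = Qs - Qd = 13 - 1 = 12.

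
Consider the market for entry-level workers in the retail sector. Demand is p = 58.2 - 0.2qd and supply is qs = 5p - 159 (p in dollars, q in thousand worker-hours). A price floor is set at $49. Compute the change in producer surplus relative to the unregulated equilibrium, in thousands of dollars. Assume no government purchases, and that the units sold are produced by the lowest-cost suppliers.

Rearranging demand gives qd = 291 - 5p. In a free market, 291 - 5p = 5p - 159 gives the equilibrium p* = 45, q* = 66.
The floor of 49 is above the equilibrium price 45, so it binds.
At p = 49: qd = 291 - 5·49 = 46 and qs = 5·49 - 159 = 86.
Producer surplus without the control is ½ · (45 - 31.8) · 66 = 435.6.
With the floor, 46 units are sold at 49. The supply price at q = 46 is 41, so PS = ½ · [(49 - 31.8) + (49 - 41)] · 46 = 579.6.
Change in producer surplus = 579.6 - 435.6 = 144.

144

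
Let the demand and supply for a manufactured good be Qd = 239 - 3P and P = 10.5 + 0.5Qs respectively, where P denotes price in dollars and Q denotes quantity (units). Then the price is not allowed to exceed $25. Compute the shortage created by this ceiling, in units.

135

Rearranging supply gives Qs = 2P - 21. Setting quantity demanded equal to quantity supplied, 239 - 3P = 2P - 21, gives P* = 52 and Q* = 83.
The ceiling of 25 is below the equilibrium price 52, so it binds.
At P = 25: Qd = 239 - 3·25 = 164 and Qs = 2·25 - 21 = 29.
Shortage = Qd - Qs = 164 - 29 = 135.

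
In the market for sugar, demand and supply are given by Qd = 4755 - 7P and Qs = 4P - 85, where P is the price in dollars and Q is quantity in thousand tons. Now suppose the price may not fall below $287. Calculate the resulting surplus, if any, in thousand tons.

In a free market, 4755 - 7P = 4P - 85 gives the equilibrium P* = 440, Q* = 1675.
Since 287 is below P* = 440, the floor does not bind and the free-market outcome prevails.
Since the control does not bind, there is no surplus.

0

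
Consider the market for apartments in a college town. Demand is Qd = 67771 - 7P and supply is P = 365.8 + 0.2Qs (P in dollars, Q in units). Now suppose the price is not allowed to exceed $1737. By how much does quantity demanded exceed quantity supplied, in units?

Rearranging supply gives Qs = 5P - 1829. Without the control the market clears where 67771 - 7P = 5P - 1829, i.e. P* = 5800 and Q* = 27171.
Because the ceiling (1737) lies below the market-clearing price, it is binding.
At P = 1737: Qd = 67771 - 7·1737 = 55612 and Qs = 5·1737 - 1829 = 6856.
Shortage = Qd - Qs = 55612 - 6856 = 48756.

48756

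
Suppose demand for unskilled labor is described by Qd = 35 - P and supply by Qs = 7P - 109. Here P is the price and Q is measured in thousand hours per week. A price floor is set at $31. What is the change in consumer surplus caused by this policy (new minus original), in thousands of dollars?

Equilibrium: 35 - P = 7P - 109, so 144 = 8P and P* = 18, Q* = 17.
Since 31 > 18, the floor is binding.
At P = 31: Qd = 35 - 31 = 4 and Qs = 7·31 - 109 = 108.
Consumer surplus without the control is ½ · (35 - 18) · 17 = 144.5.
With the floor, consumers buy 4 units at 31, so CS = ½ · (35 - 31) · 4 = 8.
Change in consumer surplus = 8 - 144.5 = -136.5.

-136.5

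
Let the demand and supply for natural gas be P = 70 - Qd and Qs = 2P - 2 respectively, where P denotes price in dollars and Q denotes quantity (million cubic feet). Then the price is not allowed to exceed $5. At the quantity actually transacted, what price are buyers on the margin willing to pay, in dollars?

62

Rearranging demand gives Qd = 70 - P. Equilibrium: 70 - P = 2P - 2, so 72 = 3P and P* = 24, Q* = 46.
Since 5 < 24, the ceiling is binding.
At P = 5: Qd = 70 - 5 = 65 and Qs = 2·5 - 2 = 8.
Only 8 units reach the market. On the demand curve, the marginal buyer's willingness to pay at Q = 8 is (70 - 8) = 62.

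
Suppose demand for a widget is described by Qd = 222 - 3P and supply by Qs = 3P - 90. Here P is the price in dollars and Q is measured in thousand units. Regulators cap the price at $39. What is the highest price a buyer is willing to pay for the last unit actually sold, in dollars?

Setting quantity demanded equal to quantity supplied, 222 - 3P = 3P - 90, gives P* = 52 and Q* = 66.
Since 39 < 52, the ceiling is binding.
At P = 39: Qd = 222 - 3·39 = 105 and Qs = 3·39 - 90 = 27.
Only 27 units reach the market. On the demand curve, the marginal buyer's willingness to pay at Q = 27 is (222 - 27)/3 = 65.

65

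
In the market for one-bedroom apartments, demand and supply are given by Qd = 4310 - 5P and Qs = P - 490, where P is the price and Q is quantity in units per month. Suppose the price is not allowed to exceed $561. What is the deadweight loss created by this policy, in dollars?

Setting quantity demanded equal to quantity supplied, 4310 - 5P = P - 490, gives P* = 800 and Q* = 310.
Because the ceiling (561) lies below the market-clearing price, it is binding.
At P = 561: Qd = 4310 - 5·561 = 1505 and Qs = 561 - 490 = 71.
Quantity traded falls to 71. At Q = 71 the demand price is (4310 - 71)/5 = 847.8 and the supply price is 490 + 71 = 561.
Deadweight loss = ½ · (847.8 - 561) · (310 - 71) = ½ · 286.8 · 239 = 34272.6.

34272.6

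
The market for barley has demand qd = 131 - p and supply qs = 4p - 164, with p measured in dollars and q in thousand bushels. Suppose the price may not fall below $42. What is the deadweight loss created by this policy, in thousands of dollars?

In a free market, 131 - p = 4p - 164 gives the equilibrium p* = 59, q* = 72.
The floor of 42 is below the equilibrium price 59, so it is not binding; the market clears at p* = 59, q* = 72.
Since the control does not bind, no trades are prevented and deadweight loss is zero.

0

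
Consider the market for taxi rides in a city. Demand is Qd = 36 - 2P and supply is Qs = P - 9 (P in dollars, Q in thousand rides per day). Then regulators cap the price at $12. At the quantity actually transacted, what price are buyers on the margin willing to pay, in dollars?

16.5

Equilibrium: 36 - 2P = P - 9, so 45 = 3P and P* = 15, Q* = 6.
Since 12 < 15, the ceiling is binding.
At P = 12: Qd = 36 - 2·12 = 12 and Qs = 12 - 9 = 3.
Only 3 units reach the market. On the demand curve, the marginal buyer's willingness to pay at Q = 3 is (36 - 3)/2 = 16.5.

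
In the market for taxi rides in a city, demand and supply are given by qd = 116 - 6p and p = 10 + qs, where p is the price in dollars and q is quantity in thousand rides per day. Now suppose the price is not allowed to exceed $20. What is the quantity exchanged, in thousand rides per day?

Rearranging supply gives qs = p - 10. Setting quantity demanded equal to quantity supplied, 116 - 6p = p - 10, gives p* = 18 and q* = 8.
Since 20 is above p* = 18, the ceiling does not bind and the free-market outcome prevails.

8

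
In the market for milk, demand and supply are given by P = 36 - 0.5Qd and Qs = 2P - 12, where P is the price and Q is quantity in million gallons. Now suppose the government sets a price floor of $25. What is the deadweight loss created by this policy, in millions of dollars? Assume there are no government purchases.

Rearranging demand gives Qd = 72 - 2P. Without the control the market clears where 72 - 2P = 2P - 12, i.e. P* = 21 and Q* = 30.
Since 25 > 21, the floor is binding.
At P = 25: Qd = 72 - 2·25 = 22 and Qs = 2·25 - 12 = 38.
Quantity traded falls to 22. At Q = 22 the demand price is (72 - 22)/2 = 25 and the supply price is (12 + 22)/2 = 17.
Deadweight loss = ½ · (25 - 17) · (30 - 22) = ½ · 8 · 8 = 32.

32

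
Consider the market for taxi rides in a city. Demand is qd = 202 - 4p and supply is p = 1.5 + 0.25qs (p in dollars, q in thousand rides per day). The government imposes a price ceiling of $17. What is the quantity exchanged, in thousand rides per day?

62

Rearranging supply gives qs = 4p - 6. In a free market, 202 - 4p = 4p - 6 gives the equilibrium p* = 26, q* = 98.
The ceiling of 17 is below the equilibrium price 26, so it binds.
At p = 17: qd = 202 - 4·17 = 134 and qs = 4·17 - 6 = 62.
The quantity actually transacted is the short side, supply: 62.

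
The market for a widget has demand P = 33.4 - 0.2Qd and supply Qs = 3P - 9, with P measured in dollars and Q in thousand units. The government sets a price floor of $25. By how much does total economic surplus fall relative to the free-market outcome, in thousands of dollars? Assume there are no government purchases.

Rearranging demand gives Qd = 167 - 5P. In a free market, 167 - 5P = 3P - 9 gives the equilibrium P* = 22, Q* = 57.
The floor of 25 is above the equilibrium price 22, so it binds.
At P = 25: Qd = 167 - 5·25 = 42 and Qs = 3·25 - 9 = 66.
Quantity traded falls to 42. At Q = 42 the demand price is (167 - 42)/5 = 25 and the supply price is (9 + 42)/3 = 17.
Deadweight loss = ½ · (25 - 17) · (57 - 42) = ½ · 8 · 15 = 60.

60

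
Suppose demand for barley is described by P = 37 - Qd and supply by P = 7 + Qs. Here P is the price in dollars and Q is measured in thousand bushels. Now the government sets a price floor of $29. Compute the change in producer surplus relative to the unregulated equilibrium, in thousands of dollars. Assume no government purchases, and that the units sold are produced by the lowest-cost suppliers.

Rearranging demand gives Qd = 37 - P; rearranging supply gives Qs = P - 7. Without the control the market clears where 37 - P = P - 7, i.e. P* = 22 and Q* = 15.
Because the floor (29) lies above the market-clearing price, it is binding.
At P = 29: Qd = 37 - 29 = 8 and Qs = 29 - 7 = 22.
Producer surplus without the control is ½ · (22 - 7) · 15 = 112.5.
With the floor, 8 units are sold at 29. The supply price at Q = 8 is 15, so PS = ½ · [(29 - 7) + (29 - 15)] · 8 = 144.
Change in producer surplus = 144 - 112.5 = 31.5.

31.5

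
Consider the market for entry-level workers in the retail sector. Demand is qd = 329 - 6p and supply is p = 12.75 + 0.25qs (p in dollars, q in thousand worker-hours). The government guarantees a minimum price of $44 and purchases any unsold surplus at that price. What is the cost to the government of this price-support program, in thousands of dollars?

Rearranging supply gives qs = 4p - 51. Without the control the market clears where 329 - 6p = 4p - 51, i.e. p* = 38 and q* = 101.
The floor of 44 is above the equilibrium price 38, so it binds.
At p = 44: qd = 329 - 6·44 = 65 and qs = 4·44 - 51 = 125.
Surplus = qs - qd = 60.
Government expenditure = surplus × support price = 60 × 44 = 2640.

2640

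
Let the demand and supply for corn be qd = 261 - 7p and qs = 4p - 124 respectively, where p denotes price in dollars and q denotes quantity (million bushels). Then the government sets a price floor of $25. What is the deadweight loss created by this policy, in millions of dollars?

0

Setting quantity demanded equal to quantity supplied, 261 - 7p = 4p - 124, gives p* = 35 and q* = 16.
Since 25 is below p* = 35, the floor does not bind and the free-market outcome prevails.
Since the control does not bind, no trades are prevented and deadweight loss is zero.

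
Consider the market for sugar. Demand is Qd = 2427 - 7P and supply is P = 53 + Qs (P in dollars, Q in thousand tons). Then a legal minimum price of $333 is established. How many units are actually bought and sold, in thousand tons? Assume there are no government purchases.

96

Rearranging supply gives Qs = P - 53. In a free market, 2427 - 7P = P - 53 gives the equilibrium P* = 310, Q* = 257.
Since 333 > 310, the floor is binding.
At P = 333: Qd = 2427 - 7·333 = 96 and Qs = 333 - 53 = 280.
The quantity actually transacted is the short side, demand: 96.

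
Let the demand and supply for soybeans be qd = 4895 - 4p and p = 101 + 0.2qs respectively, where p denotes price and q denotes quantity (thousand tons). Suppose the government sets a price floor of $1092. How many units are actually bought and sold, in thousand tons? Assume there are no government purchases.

527

Rearranging supply gives qs = 5p - 505. Without the control the market clears where 4895 - 4p = 5p - 505, i.e. p* = 600 and q* = 2495.
Since 1092 > 600, the floor is binding.
At p = 1092: qd = 4895 - 4·1092 = 527 and qs = 5·1092 - 505 = 4955.
The quantity actually transacted is the short side, demand: 527.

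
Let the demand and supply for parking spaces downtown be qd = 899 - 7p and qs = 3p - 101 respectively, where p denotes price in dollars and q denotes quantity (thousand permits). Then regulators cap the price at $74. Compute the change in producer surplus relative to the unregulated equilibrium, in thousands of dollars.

-4160

Equilibrium: 899 - 7p = 3p - 101, so 1000 = 10p and p* = 100, q* = 199.
The ceiling of 74 is below the equilibrium price 100, so it binds.
At p = 74: qd = 899 - 7·74 = 381 and qs = 3·74 - 101 = 121.
Producer surplus without the control is ½ · (100 - 101/3) · 199 = 39601/6.
With the ceiling, producers sell 121 units at 74, so PS = ½ · (74 - 101/3) · 121 = 14641/6.
Change in producer surplus = 14641/6 - 39601/6 = -4160.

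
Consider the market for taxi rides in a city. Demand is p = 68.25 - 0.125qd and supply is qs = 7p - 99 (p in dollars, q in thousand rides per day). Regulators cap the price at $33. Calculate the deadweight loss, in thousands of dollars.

656.25

Rearranging demand gives qd = 546 - 8p. Equilibrium: 546 - 8p = 7p - 99, so 645 = 15p and p* = 43, q* = 202.
Since 33 < 43, the ceiling is binding.
At p = 33: qd = 546 - 8·33 = 282 and qs = 7·33 - 99 = 132.
Quantity traded falls to 132. At q = 132 the demand price is (546 - 132)/8 = 51.75 and the supply price is (99 + 132)/7 = 33.
Deadweight loss = ½ · (51.75 - 33) · (202 - 132) = ½ · 18.75 · 70 = 656.25.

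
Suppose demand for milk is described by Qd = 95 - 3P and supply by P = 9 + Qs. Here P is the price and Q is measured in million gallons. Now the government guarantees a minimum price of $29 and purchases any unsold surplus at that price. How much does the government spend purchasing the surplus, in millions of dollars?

348

Rearranging supply gives Qs = P - 9. In a free market, 95 - 3P = P - 9 gives the equilibrium P* = 26, Q* = 17.
The floor of 29 is above the equilibrium price 26, so it binds.
At P = 29: Qd = 95 - 3·29 = 8 and Qs = 29 - 9 = 20.
Surplus = Qs - Qd = 12.
Government expenditure = surplus × support price = 12 × 29 = 348.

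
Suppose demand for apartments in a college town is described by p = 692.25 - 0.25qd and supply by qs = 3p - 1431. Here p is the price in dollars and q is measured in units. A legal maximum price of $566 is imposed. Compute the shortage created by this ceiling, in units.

Rearranging demand gives qd = 2769 - 4p. Equilibrium: 2769 - 4p = 3p - 1431, so 4200 = 7p and p* = 600, q* = 369.
The ceiling of 566 is below the equilibrium price 600, so it binds.
At p = 566: qd = 2769 - 4·566 = 505 and qs = 3·566 - 1431 = 267.
Shortage = qd - qs = 505 - 267 = 238.

238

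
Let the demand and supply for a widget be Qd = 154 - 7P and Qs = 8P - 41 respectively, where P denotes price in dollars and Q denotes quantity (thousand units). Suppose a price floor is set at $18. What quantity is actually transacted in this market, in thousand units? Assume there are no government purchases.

28

In a free market, 154 - 7P = 8P - 41 gives the equilibrium P* = 13, Q* = 63.
Since 18 > 13, the floor is binding.
At P = 18: Qd = 154 - 7·18 = 28 and Qs = 8·18 - 41 = 103.
The quantity actually transacted is the short side, demand: 28.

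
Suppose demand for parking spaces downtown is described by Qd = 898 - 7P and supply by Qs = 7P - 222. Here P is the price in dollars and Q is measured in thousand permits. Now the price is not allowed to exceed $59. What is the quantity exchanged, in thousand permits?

191

In a free market, 898 - 7P = 7P - 222 gives the equilibrium P* = 80, Q* = 338.
Because the ceiling (59) lies below the market-clearing price, it is binding.
At P = 59: Qd = 898 - 7·59 = 485 and Qs = 7·59 - 222 = 191.
The quantity actually transacted is the short side, supply: 191.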